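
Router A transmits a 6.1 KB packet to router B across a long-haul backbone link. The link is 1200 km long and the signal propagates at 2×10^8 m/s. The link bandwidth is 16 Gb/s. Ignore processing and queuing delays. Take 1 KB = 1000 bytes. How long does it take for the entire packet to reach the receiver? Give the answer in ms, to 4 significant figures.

L = 48800 bits.
Transmission delay = L/R = 48800 / 16000000000 = 0.00305 ms.
Propagation delay = d/s = 1200000 m / 200000000 m/s = 6 ms.
Total = 6.003 ms.

6.003 ms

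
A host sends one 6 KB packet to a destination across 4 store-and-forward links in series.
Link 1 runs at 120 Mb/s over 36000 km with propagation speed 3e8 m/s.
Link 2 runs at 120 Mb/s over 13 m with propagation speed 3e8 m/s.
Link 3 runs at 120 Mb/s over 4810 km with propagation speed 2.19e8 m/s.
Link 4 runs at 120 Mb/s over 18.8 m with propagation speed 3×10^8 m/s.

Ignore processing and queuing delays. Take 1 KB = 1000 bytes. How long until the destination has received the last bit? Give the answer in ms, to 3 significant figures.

L = 48000 bits.
Transmission delay per hop = L/R = 48000/120000000 = 0.4 ms; 4 hops → 1.6 ms.
Propagation delays (d/s per hop): 120, 4.33333e-05, 21.9635, 6.26667e-05 ms; sum = 141.964 ms.
End-to-end = 144 ms.

144 ms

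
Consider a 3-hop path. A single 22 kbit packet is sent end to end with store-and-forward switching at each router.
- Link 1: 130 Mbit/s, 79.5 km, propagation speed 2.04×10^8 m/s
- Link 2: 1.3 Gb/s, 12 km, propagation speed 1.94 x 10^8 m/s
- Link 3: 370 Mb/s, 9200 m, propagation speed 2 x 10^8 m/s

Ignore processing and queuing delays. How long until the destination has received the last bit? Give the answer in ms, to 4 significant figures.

0.7432 ms

L = 22000 bits.
Transmission delays (L/R per hop): 0.169231, 0.0169231, 0.0594595 ms; sum = 0.245613 ms.
Propagation delays (d/s per hop): 0.389706, 0.0618557, 0.046 ms; sum = 0.497562 ms.
End-to-end = 0.7432 ms.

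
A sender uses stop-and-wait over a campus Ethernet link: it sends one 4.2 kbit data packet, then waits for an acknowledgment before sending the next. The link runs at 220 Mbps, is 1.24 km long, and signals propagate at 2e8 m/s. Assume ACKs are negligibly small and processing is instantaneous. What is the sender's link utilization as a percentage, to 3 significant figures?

60.6 %

t_tx = L/R = 4200/220000000 = 1.90909e-05 s.
t_prop = 1240/200000000 = 6.2e-06 s; RTT = 1.24e-05 s.
Cycle = t_tx + RTT = 3.14909e-05 s.
Utilization = t_tx / cycle = 1.90909e-05/3.14909e-05 = 60.6 %.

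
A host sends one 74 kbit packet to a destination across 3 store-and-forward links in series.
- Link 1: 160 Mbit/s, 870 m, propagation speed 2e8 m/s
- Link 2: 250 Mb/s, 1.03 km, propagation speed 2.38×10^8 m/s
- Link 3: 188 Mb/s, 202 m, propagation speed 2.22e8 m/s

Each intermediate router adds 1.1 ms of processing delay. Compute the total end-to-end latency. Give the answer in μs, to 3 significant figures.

L = 74000 bits.
Transmission delays (L/R per hop): 462.5, 296, 393.617 μs; sum = 1152.12 μs.
Propagation delays (d/s per hop): 4.35, 4.32773, 0.90991 μs; sum = 9.58764 μs.
Processing at 2 router(s): 2 × 1.1 ms = 2200 μs.
End-to-end = 3360 μs.

3360 μs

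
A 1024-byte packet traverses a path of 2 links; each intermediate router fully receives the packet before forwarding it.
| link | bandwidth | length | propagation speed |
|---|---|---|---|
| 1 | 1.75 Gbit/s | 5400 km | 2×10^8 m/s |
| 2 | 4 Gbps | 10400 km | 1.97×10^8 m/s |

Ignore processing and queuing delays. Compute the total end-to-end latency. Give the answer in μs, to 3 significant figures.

L = 1024 × 8 = 8192 bits.
Transmission delays (L/R per hop): 4.68114, 2.048 μs; sum = 6.72914 μs.
Propagation delays (d/s per hop): 27000, 52791.9 μs; sum = 79791.9 μs.
End-to-end = 79800 μs.

79800 μs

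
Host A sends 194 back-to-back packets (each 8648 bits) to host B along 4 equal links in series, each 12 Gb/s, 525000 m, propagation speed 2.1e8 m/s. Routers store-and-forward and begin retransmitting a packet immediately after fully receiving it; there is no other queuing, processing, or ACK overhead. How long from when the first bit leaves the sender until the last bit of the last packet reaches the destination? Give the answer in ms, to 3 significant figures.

10.1 ms

Per-hop transmission t_tx = L/R = 8648/12000000000 = 0.000720667 ms.
Per-hop propagation t_prop = 525000/210000000 = 2.5 ms.
Pipeline fill: first packet needs 4·t_tx to clear all hops; remaining 193 packets each add one t_tx.
Total = (4+194-1)·t_tx + 4·t_prop = 197·0.000720667 + 4·2.5 = 10.1 ms.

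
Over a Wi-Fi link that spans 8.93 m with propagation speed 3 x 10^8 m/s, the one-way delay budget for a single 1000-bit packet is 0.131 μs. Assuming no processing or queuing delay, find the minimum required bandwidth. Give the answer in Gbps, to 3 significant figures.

Propagation delay = 8.93 / 300000000 = 0.0297667 μs.
Transmission budget = 0.131 − 0.0297667 = 0.101233 μs.
R ≥ L / t_tx = 1000 bits / 1.01233e-07 s = 9.88 Gbps.

9.88 Gbps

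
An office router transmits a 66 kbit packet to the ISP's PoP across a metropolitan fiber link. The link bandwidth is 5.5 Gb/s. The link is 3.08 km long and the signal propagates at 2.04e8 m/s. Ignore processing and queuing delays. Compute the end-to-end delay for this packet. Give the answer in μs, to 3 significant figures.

27.1 μs

L = 66000 bits.
Transmission delay = L/R = 66000 / 5500000000 = 12 μs.
Propagation delay = d/s = 3080 m / 204000000 m/s = 15.098 μs.
Total = 27.1 μs.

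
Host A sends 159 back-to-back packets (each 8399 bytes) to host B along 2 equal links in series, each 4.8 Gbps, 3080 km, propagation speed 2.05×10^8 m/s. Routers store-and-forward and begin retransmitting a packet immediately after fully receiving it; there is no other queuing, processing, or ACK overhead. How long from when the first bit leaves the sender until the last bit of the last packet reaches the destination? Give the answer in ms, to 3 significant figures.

Per-hop transmission t_tx = L/R = 67192/4800000000 = 0.0139983 ms.
Per-hop propagation t_prop = 3080000/2.05e+08 = 15.0244 ms.
Pipeline fill: first packet needs 2·t_tx to clear all hops; remaining 158 packets each add one t_tx.
Total = (2+159-1)·t_tx + 2·t_prop = 160·0.0139983 + 2·15.0244 = 32.3 ms.

32.3 ms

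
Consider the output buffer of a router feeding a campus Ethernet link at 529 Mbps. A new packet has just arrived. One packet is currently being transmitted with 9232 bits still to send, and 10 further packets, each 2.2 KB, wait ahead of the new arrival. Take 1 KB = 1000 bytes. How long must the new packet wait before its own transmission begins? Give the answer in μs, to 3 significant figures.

Each queued packet: L/R = 17600/529000000 = 33.2703 μs.
10 queued → 332.703 μs.
Plus remaining 9232 bits of current packet: 17.4518 μs.
Queuing delay = 350 μs.

350 μs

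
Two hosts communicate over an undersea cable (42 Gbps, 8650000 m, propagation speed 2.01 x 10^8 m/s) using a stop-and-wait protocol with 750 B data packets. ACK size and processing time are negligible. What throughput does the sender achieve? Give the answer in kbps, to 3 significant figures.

69.7 kbps

t_tx = L/R = 6000/42000000000 = 1.42857e-07 s.
t_prop = 8650000/2.01e+08 = 0.0430348 s; RTT = 0.0860697 s.
Cycle = t_tx + RTT = 0.0860698 s.
Throughput = L / cycle = 6000 / 0.0860698 = 69.7 kbps.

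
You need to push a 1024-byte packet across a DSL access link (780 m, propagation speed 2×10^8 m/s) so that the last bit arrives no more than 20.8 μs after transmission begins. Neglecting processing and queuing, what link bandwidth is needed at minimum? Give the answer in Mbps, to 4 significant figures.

484.7 Mbps

L = 8192 bits.
Propagation delay = 780 / 200000000 = 3.9 μs.
Transmission budget = 20.8 − 3.9 = 16.9 μs.
R ≥ L / t_tx = 8192 bits / 1.69e-05 s = 484.7 Mbps.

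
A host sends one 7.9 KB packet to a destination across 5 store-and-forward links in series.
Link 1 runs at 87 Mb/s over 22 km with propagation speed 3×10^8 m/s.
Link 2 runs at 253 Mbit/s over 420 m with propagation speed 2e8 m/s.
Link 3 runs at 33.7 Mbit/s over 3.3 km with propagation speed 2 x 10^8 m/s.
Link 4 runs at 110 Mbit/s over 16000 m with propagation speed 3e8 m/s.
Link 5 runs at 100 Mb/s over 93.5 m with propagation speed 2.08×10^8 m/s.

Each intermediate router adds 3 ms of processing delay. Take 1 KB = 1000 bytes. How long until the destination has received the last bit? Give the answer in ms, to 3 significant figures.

16.2 ms

L = 63200 bits.
Transmission delays (L/R per hop): 0.726437, 0.249802, 1.87537, 0.574545, 0.632 ms; sum = 4.05816 ms.
Propagation delays (d/s per hop): 0.0733333, 0.0021, 0.0165, 0.0533333, 0.000449519 ms; sum = 0.145716 ms.
Processing at 4 router(s): 4 × 3 ms = 12 ms.
End-to-end = 16.2 ms.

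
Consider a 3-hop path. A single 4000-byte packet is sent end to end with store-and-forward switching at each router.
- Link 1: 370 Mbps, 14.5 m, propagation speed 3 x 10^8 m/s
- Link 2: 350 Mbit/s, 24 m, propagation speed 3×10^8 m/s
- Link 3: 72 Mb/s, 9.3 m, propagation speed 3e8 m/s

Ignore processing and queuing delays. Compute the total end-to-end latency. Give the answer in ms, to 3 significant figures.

0.623 ms

L = 4000 × 8 = 32000 bits.
Transmission delays (L/R per hop): 0.0864865, 0.0914286, 0.444444 ms; sum = 0.62236 ms.
Propagation delays (d/s per hop): 4.83333e-05, 8e-05, 3.1e-05 ms; sum = 0.000159333 ms.
End-to-end = 0.623 ms.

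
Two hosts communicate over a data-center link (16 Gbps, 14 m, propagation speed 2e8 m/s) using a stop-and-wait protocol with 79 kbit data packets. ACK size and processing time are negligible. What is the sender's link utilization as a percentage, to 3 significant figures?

t_tx = L/R = 79000/16000000000 = 4.9375e-06 s.
t_prop = 14/200000000 = 7e-08 s; RTT = 1.4e-07 s.
Cycle = t_tx + RTT = 5.0775e-06 s.
Utilization = t_tx / cycle = 4.9375e-06/5.0775e-06 = 97.2 %.

97.2 %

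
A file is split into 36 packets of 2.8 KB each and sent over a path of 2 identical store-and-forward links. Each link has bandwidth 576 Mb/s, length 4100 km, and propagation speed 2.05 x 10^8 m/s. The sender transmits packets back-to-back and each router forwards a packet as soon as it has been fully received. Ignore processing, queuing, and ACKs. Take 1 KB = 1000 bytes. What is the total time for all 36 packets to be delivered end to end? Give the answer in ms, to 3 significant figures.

Per-hop transmission t_tx = L/R = 22400/576000000 = 0.0388889 ms.
Per-hop propagation t_prop = 4100000/2.05e+08 = 20 ms.
Pipeline fill: first packet needs 2·t_tx to clear all hops; remaining 35 packets each add one t_tx.
Total = (2+36-1)·t_tx + 2·t_prop = 37·0.0388889 + 2·20 = 41.4 ms.

41.4 ms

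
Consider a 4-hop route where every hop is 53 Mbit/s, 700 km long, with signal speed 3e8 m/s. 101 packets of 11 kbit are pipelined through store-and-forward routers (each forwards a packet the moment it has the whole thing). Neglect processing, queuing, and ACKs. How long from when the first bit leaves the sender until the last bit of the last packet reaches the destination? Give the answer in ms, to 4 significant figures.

Per-hop transmission t_tx = L/R = 11000/53000000 = 0.207547 ms.
Per-hop propagation t_prop = 700000/300000000 = 2.33333 ms.
Pipeline fill: first packet needs 4·t_tx to clear all hops; remaining 100 packets each add one t_tx.
Total = (4+101-1)·t_tx + 4·t_prop = 104·0.207547 + 4·2.33333 = 30.92 ms.

30.92 ms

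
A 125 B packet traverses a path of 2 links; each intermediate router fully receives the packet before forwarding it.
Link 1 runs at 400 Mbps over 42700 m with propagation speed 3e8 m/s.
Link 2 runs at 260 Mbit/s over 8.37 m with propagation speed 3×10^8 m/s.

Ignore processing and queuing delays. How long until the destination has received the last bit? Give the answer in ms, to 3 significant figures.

0.149 ms

L = 125 × 8 = 1000 bits.
Transmission delays (L/R per hop): 0.0025, 0.00384615 ms; sum = 0.00634615 ms.
Propagation delays (d/s per hop): 0.142333, 2.79e-05 ms; sum = 0.142361 ms.
End-to-end = 0.149 ms.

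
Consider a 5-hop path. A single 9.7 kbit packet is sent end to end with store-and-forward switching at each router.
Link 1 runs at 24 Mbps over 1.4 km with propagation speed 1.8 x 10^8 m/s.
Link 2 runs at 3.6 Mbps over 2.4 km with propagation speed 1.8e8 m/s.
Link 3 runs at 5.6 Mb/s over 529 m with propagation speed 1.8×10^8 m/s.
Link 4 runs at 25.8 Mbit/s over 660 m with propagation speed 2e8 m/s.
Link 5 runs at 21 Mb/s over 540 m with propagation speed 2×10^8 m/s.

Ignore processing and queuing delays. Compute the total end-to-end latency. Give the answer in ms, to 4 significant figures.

L = 9700 bits.
Transmission delays (L/R per hop): 0.404167, 2.69444, 1.73214, 0.375969, 0.461905 ms; sum = 5.66863 ms.
Propagation delays (d/s per hop): 0.00777778, 0.0133333, 0.00293889, 0.0033, 0.0027 ms; sum = 0.03005 ms.
End-to-end = 5.699 ms.

5.699 ms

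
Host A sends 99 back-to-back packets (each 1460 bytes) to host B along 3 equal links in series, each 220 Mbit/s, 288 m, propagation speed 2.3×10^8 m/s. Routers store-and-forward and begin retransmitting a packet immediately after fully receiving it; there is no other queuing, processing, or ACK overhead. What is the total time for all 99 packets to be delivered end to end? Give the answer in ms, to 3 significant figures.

5.37 ms

Per-hop transmission t_tx = L/R = 11680/220000000 = 0.0530909 ms.
Per-hop propagation t_prop = 288/2.3e+08 = 0.00125217 ms.
Pipeline fill: first packet needs 3·t_tx to clear all hops; remaining 98 packets each add one t_tx.
Total = (3+99-1)·t_tx + 3·t_prop = 101·0.0530909 + 3·0.00125217 = 5.37 ms.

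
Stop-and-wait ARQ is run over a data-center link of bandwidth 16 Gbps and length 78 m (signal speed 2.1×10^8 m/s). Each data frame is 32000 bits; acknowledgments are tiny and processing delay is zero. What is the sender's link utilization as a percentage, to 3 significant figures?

72.9 %

t_tx = L/R = 32000/16000000000 = 2e-06 s.
t_prop = 78/210000000 = 3.71429e-07 s; RTT = 7.42857e-07 s.
Cycle = t_tx + RTT = 2.74286e-06 s.
Utilization = t_tx / cycle = 2e-06/2.74286e-06 = 72.9 %.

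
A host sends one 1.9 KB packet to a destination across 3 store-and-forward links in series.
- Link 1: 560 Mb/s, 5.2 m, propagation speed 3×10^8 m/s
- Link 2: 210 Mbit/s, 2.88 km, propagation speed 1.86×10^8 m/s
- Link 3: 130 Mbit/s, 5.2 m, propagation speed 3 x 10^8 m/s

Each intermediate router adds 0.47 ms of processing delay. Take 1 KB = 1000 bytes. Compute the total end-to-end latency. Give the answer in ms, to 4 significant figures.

L = 15200 bits.
Transmission delays (L/R per hop): 0.0271429, 0.072381, 0.116923 ms; sum = 0.216447 ms.
Propagation delays (d/s per hop): 1.73333e-05, 0.0154839, 1.73333e-05 ms; sum = 0.0155185 ms.
Processing at 2 router(s): 2 × 0.47 ms = 0.94 ms.
End-to-end = 1.172 ms.

1.172 ms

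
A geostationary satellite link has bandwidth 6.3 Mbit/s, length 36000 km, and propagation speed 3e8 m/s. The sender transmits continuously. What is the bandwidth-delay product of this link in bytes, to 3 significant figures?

Propagation delay = 36000000 / 300000000 = 0.12 s.
BDP = R × t_prop = 6300000 × 0.12 = 756000 bits.
In bytes: 756000/8 = 94500 bytes.

94500 bytes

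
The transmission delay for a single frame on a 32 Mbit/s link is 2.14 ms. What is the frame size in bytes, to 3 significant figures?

L = R × t_tx = 32000000 b/s × 0.00214 s = 68480 bits.
In bytes: 68480 / 8 = 8560 bytes.

8560 bytes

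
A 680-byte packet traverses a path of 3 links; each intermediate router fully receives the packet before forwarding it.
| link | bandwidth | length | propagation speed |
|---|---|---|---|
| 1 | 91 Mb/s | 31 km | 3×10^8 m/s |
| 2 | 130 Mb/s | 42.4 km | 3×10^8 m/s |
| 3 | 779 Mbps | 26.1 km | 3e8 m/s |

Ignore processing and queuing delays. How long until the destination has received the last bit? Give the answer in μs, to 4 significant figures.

L = 680 × 8 = 5440 bits.
Transmission delays (L/R per hop): 59.7802, 41.8462, 6.98331 μs; sum = 108.61 μs.
Propagation delays (d/s per hop): 103.333, 141.333, 87 μs; sum = 331.667 μs.
End-to-end = 440.3 μs.

440.3 μs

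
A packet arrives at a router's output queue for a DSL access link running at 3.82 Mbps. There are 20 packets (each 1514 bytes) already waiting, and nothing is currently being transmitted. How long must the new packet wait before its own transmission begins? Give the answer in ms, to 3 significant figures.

63.4 ms

Each queued packet: L/R = 12112/3820000 = 3.17068 ms.
20 queued → 63.4136 ms.
Queuing delay = 63.4 ms.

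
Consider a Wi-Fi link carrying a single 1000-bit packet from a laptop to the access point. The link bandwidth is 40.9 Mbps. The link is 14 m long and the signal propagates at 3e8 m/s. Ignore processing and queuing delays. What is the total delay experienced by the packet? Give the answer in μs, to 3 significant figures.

Transmission delay = L/R = 1000 / 40900000 = 24.4499 μs.
Propagation delay = d/s = 14 m / 300000000 m/s = 0.0466667 μs.
Total = 24.5 μs.

24.5 μs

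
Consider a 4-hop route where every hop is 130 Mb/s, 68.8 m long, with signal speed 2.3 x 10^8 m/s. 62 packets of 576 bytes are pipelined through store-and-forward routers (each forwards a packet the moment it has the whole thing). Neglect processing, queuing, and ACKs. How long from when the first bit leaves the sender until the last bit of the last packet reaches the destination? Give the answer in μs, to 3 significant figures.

Per-hop transmission t_tx = L/R = 4608/130000000 = 35.4462 μs.
Per-hop propagation t_prop = 68.8/2.3e+08 = 0.29913 μs.
Pipeline fill: first packet needs 4·t_tx to clear all hops; remaining 61 packets each add one t_tx.
Total = (4+62-1)·t_tx + 4·t_prop = 65·35.4462 + 4·0.29913 = 2310 μs.

2310 μs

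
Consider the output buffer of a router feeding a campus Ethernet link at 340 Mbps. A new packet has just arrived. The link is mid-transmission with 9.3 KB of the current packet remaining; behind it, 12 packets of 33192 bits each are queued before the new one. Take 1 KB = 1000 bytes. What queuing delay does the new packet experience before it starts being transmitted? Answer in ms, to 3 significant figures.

Each queued packet: L/R = 33192/340000000 = 0.0976235 ms.
12 queued → 1.17148 ms.
Plus remaining 74400 bits of current packet: 0.218824 ms.
Queuing delay = 1.39 ms.

1.39 ms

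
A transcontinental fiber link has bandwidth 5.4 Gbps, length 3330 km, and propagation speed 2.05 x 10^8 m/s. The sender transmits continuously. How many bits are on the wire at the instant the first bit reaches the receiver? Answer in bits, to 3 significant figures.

87700000 bits

Propagation delay = 3330000 / 2.05e+08 = 0.0162439 s.
BDP = R × t_prop = 5400000000 × 0.0162439 = 87717100 bits.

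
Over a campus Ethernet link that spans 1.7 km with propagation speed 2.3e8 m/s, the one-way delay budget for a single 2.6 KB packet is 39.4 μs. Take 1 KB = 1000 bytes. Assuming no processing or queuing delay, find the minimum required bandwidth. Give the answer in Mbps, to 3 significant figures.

650 Mbps

L = 20800 bits.
Propagation delay = 1700 / 2.3e+08 = 7.3913 μs.
Transmission budget = 39.4 − 7.3913 = 32.0087 μs.
R ≥ L / t_tx = 20800 bits / 3.20087e-05 s = 650 Mbps.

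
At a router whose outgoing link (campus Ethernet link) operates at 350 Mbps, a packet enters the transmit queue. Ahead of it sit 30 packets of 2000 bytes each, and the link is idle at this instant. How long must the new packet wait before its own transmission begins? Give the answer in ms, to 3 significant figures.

Each queued packet: L/R = 16000/350000000 = 0.0457143 ms.
30 queued → 1.37143 ms.
Queuing delay = 1.37 ms.

1.37 ms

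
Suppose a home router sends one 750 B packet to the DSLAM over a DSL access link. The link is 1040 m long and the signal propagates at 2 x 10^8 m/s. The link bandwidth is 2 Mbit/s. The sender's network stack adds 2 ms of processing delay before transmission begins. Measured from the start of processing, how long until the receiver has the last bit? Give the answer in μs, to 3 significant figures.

L = 750 × 8 = 6000 bits.
Transmission delay = L/R = 6000 / 2000000 = 3000 μs.
Propagation delay = d/s = 1040 m / 200000000 m/s = 5.2 μs.
Plus processing delay 2 ms = 2000 μs.
Total = 5010 μs.

5010 μs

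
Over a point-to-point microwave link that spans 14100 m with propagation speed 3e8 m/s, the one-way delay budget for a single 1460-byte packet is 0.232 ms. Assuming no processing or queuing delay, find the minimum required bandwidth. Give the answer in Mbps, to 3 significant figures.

L = 11680 bits.
Propagation delay = 14100 / 300000000 = 0.047 ms.
Transmission budget = 0.232 − 0.047 = 0.185 ms.
R ≥ L / t_tx = 11680 bits / 0.000185 s = 63.1 Mbps.

63.1 Mbps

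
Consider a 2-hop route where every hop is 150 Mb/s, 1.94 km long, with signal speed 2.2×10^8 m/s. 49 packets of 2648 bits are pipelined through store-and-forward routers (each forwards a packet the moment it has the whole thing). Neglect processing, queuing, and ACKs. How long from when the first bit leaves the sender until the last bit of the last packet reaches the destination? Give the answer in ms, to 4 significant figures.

0.9003 ms

Per-hop transmission t_tx = L/R = 2648/150000000 = 0.0176533 ms.
Per-hop propagation t_prop = 1940/2.2e+08 = 0.00881818 ms.
Pipeline fill: first packet needs 2·t_tx to clear all hops; remaining 48 packets each add one t_tx.
Total = (2+49-1)·t_tx + 2·t_prop = 50·0.0176533 + 2·0.00881818 = 0.9003 ms.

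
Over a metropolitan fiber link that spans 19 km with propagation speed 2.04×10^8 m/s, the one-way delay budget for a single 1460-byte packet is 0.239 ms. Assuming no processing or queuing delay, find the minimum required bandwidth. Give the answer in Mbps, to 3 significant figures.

L = 11680 bits.
Propagation delay = 19000 / 204000000 = 0.0931373 ms.
Transmission budget = 0.239 − 0.0931373 = 0.145863 ms.
R ≥ L / t_tx = 11680 bits / 0.000145863 s = 80.1 Mbps.

80.1 Mbps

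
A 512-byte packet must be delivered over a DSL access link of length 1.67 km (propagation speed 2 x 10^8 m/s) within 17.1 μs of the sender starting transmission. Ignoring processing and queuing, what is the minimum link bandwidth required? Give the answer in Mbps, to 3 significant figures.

L = 4096 bits.
Propagation delay = 1670 / 200000000 = 8.35 μs.
Transmission budget = 17.1 − 8.35 = 8.75 μs.
R ≥ L / t_tx = 4096 bits / 8.75e-06 s = 468 Mbps.

468 Mbps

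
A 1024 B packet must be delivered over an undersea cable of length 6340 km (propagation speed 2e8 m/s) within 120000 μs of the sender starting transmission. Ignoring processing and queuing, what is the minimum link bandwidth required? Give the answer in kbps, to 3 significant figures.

92.8 kbps

L = 8192 bits.
Propagation delay = 6340000 / 200000000 = 31700 μs.
Transmission budget = 120000 − 31700 = 88300 μs.
R ≥ L / t_tx = 8192 bits / 0.0883 s = 92.8 kbps.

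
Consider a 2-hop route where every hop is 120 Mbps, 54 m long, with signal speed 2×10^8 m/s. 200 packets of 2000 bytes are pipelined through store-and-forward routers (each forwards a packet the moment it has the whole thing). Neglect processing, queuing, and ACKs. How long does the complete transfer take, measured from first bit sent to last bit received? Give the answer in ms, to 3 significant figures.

Per-hop transmission t_tx = L/R = 16000/120000000 = 0.133333 ms.
Per-hop propagation t_prop = 54/200000000 = 0.00027 ms.
Pipeline fill: first packet needs 2·t_tx to clear all hops; remaining 199 packets each add one t_tx.
Total = (2+200-1)·t_tx + 2·t_prop = 201·0.133333 + 2·0.00027 = 26.8 ms.

26.8 ms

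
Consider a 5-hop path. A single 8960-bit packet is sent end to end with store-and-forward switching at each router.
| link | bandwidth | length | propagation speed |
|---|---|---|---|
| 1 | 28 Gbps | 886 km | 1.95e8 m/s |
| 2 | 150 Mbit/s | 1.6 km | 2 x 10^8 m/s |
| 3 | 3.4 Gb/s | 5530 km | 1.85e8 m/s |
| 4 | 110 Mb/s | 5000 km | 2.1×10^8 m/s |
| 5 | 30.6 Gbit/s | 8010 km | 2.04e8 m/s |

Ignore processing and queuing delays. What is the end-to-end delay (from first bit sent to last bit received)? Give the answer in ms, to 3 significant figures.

Transmission delays (L/R per hop): 0.00032, 0.0597333, 0.00263529, 0.0814545, 0.00029281 ms; sum = 0.144436 ms.
Propagation delays (d/s per hop): 4.54359, 0.008, 29.8919, 23.8095, 39.2647 ms; sum = 97.5177 ms.
End-to-end = 97.7 ms.

97.7 ms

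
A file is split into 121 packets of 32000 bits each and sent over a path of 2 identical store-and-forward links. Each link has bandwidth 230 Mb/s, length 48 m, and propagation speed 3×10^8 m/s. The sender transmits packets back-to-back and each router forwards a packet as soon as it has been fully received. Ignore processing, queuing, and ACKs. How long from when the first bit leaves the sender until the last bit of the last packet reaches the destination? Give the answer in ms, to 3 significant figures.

17.0 ms

Per-hop transmission t_tx = L/R = 32000/230000000 = 0.13913 ms.
Per-hop propagation t_prop = 48/300000000 = 0.00016 ms.
Pipeline fill: first packet needs 2·t_tx to clear all hops; remaining 120 packets each add one t_tx.
Total = (2+121-1)·t_tx + 2·t_prop = 122·0.13913 + 2·0.00016 = 17.0 ms.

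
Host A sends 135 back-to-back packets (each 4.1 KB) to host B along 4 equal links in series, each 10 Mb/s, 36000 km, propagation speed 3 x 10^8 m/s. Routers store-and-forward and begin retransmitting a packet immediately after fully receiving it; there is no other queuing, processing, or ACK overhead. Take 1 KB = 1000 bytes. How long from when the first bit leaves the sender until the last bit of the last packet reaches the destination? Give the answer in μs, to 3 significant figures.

Per-hop transmission t_tx = L/R = 32800/10000000 = 3280 μs.
Per-hop propagation t_prop = 36000000/300000000 = 120000 μs.
Pipeline fill: first packet needs 4·t_tx to clear all hops; remaining 134 packets each add one t_tx.
Total = (4+135-1)·t_tx + 4·t_prop = 138·3280 + 4·120000 = 933000 μs.

933000 μs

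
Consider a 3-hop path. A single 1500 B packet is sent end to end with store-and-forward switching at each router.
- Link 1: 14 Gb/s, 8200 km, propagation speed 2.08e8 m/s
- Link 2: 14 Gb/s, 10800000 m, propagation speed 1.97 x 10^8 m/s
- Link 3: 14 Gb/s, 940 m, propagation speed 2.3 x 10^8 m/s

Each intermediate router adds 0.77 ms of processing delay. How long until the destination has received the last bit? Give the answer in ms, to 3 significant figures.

95.8 ms

L = 1500 × 8 = 12000 bits.
Transmission delay per hop = L/R = 12000/14000000000 = 0.000857143 ms; 3 hops → 0.00257143 ms.
Propagation delays (d/s per hop): 39.4231, 54.8223, 0.00408696 ms; sum = 94.2495 ms.
Processing at 2 router(s): 2 × 0.77 ms = 1.54 ms.
End-to-end = 95.8 ms.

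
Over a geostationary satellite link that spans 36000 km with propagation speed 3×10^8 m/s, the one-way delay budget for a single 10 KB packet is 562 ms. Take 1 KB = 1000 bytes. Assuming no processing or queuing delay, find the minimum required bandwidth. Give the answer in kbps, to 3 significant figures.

181 kbps

L = 80000 bits.
Propagation delay = 36000000 / 300000000 = 120 ms.
Transmission budget = 562 − 120 = 442 ms.
R ≥ L / t_tx = 80000 bits / 0.442 s = 181 kbps.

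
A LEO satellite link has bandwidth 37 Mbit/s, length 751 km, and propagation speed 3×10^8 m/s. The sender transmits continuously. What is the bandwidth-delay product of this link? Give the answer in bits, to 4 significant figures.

92620 bits

Propagation delay = 751000 / 300000000 = 0.00250333 s.
BDP = R × t_prop = 37000000 × 0.00250333 = 92623.3 bits.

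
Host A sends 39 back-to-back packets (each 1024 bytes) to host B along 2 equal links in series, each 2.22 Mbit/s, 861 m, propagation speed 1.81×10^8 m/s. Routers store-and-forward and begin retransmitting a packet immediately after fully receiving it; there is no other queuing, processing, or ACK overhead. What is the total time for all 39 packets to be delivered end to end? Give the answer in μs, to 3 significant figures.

Per-hop transmission t_tx = L/R = 8192/2220000 = 3690.09 μs.
Per-hop propagation t_prop = 861/181000000 = 4.75691 μs.
Pipeline fill: first packet needs 2·t_tx to clear all hops; remaining 38 packets each add one t_tx.
Total = (2+39-1)·t_tx + 2·t_prop = 40·3690.09 + 2·4.75691 = 148000 μs.

148000 μs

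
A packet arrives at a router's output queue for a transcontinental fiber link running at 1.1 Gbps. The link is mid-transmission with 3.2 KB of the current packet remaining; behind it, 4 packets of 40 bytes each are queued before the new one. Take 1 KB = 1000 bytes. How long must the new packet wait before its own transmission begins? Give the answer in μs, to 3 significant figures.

Each queued packet: L/R = 320/1100000000 = 0.290909 μs.
4 queued → 1.16364 μs.
Plus remaining 25600 bits of current packet: 23.2727 μs.
Queuing delay = 24.4 μs.

24.4 μs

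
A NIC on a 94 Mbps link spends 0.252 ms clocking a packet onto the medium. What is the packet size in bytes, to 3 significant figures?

2960 bytes

L = R × t_tx = 94000000 b/s × 0.000252 s = 23688 bits.
In bytes: 23688 / 8 = 2960 bytes.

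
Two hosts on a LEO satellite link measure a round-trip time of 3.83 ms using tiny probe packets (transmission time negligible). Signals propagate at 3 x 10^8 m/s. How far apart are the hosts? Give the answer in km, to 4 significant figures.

One-way propagation = RTT/2 = 1.915 ms.
d = s × t = 300000000 × 0.001915 = 574.5 km.

574.5 km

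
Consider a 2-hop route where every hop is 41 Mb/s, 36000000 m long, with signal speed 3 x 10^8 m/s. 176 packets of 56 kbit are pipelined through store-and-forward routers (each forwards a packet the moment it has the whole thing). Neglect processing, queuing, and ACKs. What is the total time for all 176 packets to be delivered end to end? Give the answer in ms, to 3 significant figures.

Per-hop transmission t_tx = L/R = 56000/41000000 = 1.36585 ms.
Per-hop propagation t_prop = 36000000/300000000 = 120 ms.
Pipeline fill: first packet needs 2·t_tx to clear all hops; remaining 175 packets each add one t_tx.
Total = (2+176-1)·t_tx + 2·t_prop = 177·1.36585 + 2·120 = 482 ms.

482 ms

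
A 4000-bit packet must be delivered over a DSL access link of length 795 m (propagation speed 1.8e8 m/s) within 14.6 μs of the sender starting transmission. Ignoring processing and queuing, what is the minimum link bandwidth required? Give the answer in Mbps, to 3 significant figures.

Propagation delay = 795 / 180000000 = 4.41667 μs.
Transmission budget = 14.6 − 4.41667 = 10.1833 μs.
R ≥ L / t_tx = 4000 bits / 1.01833e-05 s = 393 Mbps.

393 Mbps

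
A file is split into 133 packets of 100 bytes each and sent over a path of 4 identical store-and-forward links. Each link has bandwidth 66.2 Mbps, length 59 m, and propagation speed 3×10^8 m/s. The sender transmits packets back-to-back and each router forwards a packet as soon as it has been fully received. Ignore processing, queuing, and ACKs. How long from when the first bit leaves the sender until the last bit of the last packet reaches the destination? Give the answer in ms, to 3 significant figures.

Per-hop transmission t_tx = L/R = 800/66200000 = 0.0120846 ms.
Per-hop propagation t_prop = 59/300000000 = 0.000196667 ms.
Pipeline fill: first packet needs 4·t_tx to clear all hops; remaining 132 packets each add one t_tx.
Total = (4+133-1)·t_tx + 4·t_prop = 136·0.0120846 + 4·0.000196667 = 1.64 ms.

1.64 ms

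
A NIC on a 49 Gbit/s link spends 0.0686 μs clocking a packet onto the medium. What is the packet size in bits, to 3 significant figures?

L = R × t_tx = 49000000000 b/s × 6.86e-08 s = 3361.4 bits.

3360 bits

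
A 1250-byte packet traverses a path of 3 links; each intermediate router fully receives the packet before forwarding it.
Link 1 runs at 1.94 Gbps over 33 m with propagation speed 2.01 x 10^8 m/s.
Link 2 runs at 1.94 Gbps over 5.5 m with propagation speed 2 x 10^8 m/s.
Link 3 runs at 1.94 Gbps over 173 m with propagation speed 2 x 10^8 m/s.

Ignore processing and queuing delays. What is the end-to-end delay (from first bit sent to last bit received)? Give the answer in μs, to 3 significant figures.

L = 1250 × 8 = 10000 bits.
Transmission delay per hop = L/R = 10000/1940000000 = 5.15464 μs; 3 hops → 15.4639 μs.
Propagation delays (d/s per hop): 0.164179, 0.0275, 0.865 μs; sum = 1.05668 μs.
End-to-end = 16.5 μs.

16.5 μs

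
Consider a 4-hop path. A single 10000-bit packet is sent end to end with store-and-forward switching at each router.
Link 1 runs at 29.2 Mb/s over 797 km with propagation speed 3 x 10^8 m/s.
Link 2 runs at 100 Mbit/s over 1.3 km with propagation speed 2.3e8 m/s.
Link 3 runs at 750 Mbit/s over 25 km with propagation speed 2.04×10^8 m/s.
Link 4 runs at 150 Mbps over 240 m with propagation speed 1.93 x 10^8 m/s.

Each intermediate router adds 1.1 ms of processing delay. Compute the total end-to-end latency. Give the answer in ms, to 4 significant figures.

6.609 ms

Transmission delays (L/R per hop): 0.342466, 0.1, 0.0133333, 0.0666667 ms; sum = 0.522466 ms.
Propagation delays (d/s per hop): 2.65667, 0.00565217, 0.122549, 0.00124352 ms; sum = 2.78611 ms.
Processing at 3 router(s): 3 × 1.1 ms = 3.3 ms.
End-to-end = 6.609 ms.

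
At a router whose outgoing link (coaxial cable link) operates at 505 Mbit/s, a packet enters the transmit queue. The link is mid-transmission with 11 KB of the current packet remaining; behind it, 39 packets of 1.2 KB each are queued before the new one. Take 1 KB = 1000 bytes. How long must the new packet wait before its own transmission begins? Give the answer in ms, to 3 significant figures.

0.916 ms

Each queued packet: L/R = 9600/505000000 = 0.0190099 ms.
39 queued → 0.741386 ms.
Plus remaining 88000 bits of current packet: 0.174257 ms.
Queuing delay = 0.916 ms.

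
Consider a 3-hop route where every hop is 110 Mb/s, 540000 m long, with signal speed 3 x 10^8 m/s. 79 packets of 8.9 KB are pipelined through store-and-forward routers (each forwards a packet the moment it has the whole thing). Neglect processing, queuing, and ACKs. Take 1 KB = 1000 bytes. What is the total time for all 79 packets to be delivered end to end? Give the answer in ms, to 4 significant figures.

57.83 ms

Per-hop transmission t_tx = L/R = 71200/110000000 = 0.647273 ms.
Per-hop propagation t_prop = 540000/300000000 = 1.8 ms.
Pipeline fill: first packet needs 3·t_tx to clear all hops; remaining 78 packets each add one t_tx.
Total = (3+79-1)·t_tx + 3·t_prop = 81·0.647273 + 3·1.8 = 57.83 ms.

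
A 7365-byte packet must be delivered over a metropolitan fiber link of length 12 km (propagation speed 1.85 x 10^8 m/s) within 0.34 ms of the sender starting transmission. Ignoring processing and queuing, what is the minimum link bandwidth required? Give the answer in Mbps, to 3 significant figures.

L = 58920 bits.
Propagation delay = 12000 / 185000000 = 0.0648649 ms.
Transmission budget = 0.34 − 0.0648649 = 0.275135 ms.
R ≥ L / t_tx = 58920 bits / 0.000275135 s = 214 Mbps.

214 Mbps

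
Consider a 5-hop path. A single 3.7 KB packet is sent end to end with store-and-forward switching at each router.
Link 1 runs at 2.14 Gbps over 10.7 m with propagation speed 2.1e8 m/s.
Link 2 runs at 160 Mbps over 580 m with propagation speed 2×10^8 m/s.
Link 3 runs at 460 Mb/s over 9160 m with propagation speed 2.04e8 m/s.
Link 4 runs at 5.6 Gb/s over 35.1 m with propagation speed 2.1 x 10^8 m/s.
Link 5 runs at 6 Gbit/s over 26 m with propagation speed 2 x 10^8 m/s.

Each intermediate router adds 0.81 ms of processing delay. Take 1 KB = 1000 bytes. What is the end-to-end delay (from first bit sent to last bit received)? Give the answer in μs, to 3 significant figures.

L = 29600 bits.
Transmission delays (L/R per hop): 13.8318, 185, 64.3478, 5.28571, 4.93333 μs; sum = 273.399 μs.
Propagation delays (d/s per hop): 0.0509524, 2.9, 44.902, 0.167143, 0.13 μs; sum = 48.1501 μs.
Processing at 4 router(s): 4 × 0.81 ms = 3240 μs.
End-to-end = 3560 μs.

3560 μs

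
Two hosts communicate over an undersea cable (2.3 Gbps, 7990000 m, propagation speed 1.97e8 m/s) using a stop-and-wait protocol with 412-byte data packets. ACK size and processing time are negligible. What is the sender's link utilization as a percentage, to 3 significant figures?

0.00177 %

t_tx = L/R = 3296/2300000000 = 1.43304e-06 s.
t_prop = 7990000/197000000 = 0.0405584 s; RTT = 0.0811168 s.
Cycle = t_tx + RTT = 0.0811182 s.
Utilization = t_tx / cycle = 1.43304e-06/0.0811182 = 0.00177 %.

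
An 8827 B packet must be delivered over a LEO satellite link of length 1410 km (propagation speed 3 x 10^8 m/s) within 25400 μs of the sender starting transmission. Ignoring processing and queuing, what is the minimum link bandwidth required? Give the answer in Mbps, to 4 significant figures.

3.411 Mbps

L = 70616 bits.
Propagation delay = 1410000 / 300000000 = 4700 μs.
Transmission budget = 25400 − 4700 = 20700 μs.
R ≥ L / t_tx = 70616 bits / 0.0207 s = 3.411 Mbps.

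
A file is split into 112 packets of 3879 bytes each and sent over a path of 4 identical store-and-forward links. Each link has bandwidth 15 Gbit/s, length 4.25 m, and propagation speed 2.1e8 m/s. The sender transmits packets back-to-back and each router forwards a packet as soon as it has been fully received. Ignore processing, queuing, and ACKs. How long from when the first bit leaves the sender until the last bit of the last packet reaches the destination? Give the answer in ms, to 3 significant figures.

0.238 ms

Per-hop transmission t_tx = L/R = 31032/15000000000 = 0.0020688 ms.
Per-hop propagation t_prop = 4.25/210000000 = 2.02381e-05 ms.
Pipeline fill: first packet needs 4·t_tx to clear all hops; remaining 111 packets each add one t_tx.
Total = (4+112-1)·t_tx + 4·t_prop = 115·0.0020688 + 4·2.02381e-05 = 0.238 ms.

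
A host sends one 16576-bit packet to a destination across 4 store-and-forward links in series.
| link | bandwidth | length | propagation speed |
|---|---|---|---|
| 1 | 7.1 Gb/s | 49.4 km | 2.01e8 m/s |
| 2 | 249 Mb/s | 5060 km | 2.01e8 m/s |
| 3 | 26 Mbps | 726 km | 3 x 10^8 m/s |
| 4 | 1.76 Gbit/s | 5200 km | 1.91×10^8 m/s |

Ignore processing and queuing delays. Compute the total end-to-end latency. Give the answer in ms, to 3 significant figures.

55.8 ms

Transmission delays (L/R per hop): 0.00233465, 0.0665703, 0.637538, 0.00941818 ms; sum = 0.715862 ms.
Propagation delays (d/s per hop): 0.245771, 25.1741, 2.42, 27.2251 ms; sum = 55.065 ms.
End-to-end = 55.8 ms.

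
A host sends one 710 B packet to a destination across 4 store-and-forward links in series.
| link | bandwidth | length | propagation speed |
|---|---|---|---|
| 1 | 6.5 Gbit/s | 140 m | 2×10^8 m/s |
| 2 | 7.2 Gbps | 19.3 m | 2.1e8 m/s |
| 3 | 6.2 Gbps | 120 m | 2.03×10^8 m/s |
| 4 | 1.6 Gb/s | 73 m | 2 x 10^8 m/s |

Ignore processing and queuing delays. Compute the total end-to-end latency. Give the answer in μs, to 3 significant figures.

L = 710 × 8 = 5680 bits.
Transmission delays (L/R per hop): 0.873846, 0.788889, 0.916129, 3.55 μs; sum = 6.12886 μs.
Propagation delays (d/s per hop): 0.7, 0.0919048, 0.591133, 0.365 μs; sum = 1.74804 μs.
End-to-end = 7.88 μs.

7.88 μs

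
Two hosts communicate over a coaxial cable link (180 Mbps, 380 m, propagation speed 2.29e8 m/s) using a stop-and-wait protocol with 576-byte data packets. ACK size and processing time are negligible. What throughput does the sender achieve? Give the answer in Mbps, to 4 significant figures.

159.3 Mbps

t_tx = L/R = 4608/180000000 = 2.56e-05 s.
t_prop = 380/229000000 = 1.65939e-06 s; RTT = 3.31878e-06 s.
Cycle = t_tx + RTT = 2.89188e-05 s.
Throughput = L / cycle = 4608 / 2.89188e-05 = 159.3 Mbps.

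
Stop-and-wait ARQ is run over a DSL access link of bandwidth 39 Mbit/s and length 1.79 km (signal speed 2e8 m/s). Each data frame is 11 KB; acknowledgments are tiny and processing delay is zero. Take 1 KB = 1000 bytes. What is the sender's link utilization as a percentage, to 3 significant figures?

99.2 %

t_tx = L/R = 88000/39000000 = 0.00225641 s.
t_prop = 1790/200000000 = 8.95e-06 s; RTT = 1.79e-05 s.
Cycle = t_tx + RTT = 0.00227431 s.
Utilization = t_tx / cycle = 0.00225641/0.00227431 = 99.2 %.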